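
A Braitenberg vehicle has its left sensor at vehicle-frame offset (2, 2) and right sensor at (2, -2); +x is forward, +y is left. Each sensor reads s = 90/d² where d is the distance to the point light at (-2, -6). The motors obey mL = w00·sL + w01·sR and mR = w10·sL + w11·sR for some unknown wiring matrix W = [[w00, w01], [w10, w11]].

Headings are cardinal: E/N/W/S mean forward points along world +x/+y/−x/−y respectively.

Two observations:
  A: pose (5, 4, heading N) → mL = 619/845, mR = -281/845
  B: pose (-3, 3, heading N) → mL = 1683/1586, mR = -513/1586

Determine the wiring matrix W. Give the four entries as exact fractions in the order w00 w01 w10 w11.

obs A: pose=(5,4,N) → sL=90/169, sR=2/5, mL=619/845, mR=-281/845
obs B: pose=(-3,3,N) → sL=9/13, sR=45/61, mL=1683/1586, mR=-513/1586
sensor matrix S = [[90/169, 2/5], [9/13, 45/61]]; det S = 5976/51545
solve [mL_A; mL_B] = S·[w00; w01] and [mR_A; mR_B] = S·[w10; w11]:
  w00 = 1, w01 = 1/2, w10 = -1, w11 = 1/2

1 1/2 -1 1/2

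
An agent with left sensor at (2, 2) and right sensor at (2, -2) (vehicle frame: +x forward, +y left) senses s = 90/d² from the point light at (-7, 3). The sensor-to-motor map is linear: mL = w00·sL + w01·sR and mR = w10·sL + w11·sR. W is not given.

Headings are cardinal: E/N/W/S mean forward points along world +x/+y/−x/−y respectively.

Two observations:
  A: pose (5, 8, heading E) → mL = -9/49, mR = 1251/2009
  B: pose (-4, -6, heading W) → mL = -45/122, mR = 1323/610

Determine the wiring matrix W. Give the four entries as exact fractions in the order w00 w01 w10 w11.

-1/2 0 1/2 1

obs A: pose=(5,8,E) → sL=18/49, sR=18/41, mL=-9/49, mR=1251/2009
obs B: pose=(-4,-6,W) → sL=45/61, sR=9/5, mL=-45/122, mR=1323/610
sensor matrix S = [[18/49, 18/41], [45/61, 9/5]]; det S = 206712/612745
solve [mL_A; mL_B] = S·[w00; w01] and [mR_A; mR_B] = S·[w10; w11]:
  w00 = -1/2, w01 = 0, w10 = 1/2, w11 = 1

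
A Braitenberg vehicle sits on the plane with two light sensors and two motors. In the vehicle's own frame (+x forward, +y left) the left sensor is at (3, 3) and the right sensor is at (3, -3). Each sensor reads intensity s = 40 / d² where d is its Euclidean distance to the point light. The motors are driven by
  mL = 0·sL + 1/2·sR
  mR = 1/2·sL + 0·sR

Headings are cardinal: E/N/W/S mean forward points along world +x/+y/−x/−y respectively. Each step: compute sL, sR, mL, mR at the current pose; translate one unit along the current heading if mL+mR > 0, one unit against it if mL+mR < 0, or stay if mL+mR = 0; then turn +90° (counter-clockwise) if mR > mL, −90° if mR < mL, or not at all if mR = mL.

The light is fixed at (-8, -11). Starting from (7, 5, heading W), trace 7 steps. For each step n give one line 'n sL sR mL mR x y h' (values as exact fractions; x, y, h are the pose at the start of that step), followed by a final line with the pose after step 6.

0 40/313 8/101 4/101 20/313 7 5 W
1 20/229 4/29 2/29 10/229 6 5 S
2 8/53 8/89 4/89 4/53 6 4 W
3 1/10 10/61 5/61 1/20 5 4 S
4 40/221 40/389 20/389 20/221 5 3 W
5 20/173 20/101 10/101 10/173 4 3 S
6 40/181 40/337 20/337 20/181 4 2 W
final 3 2 S

n=0: pose=(7,5,W); sL=40/313, sR=8/101; mL=4/101, mR=20/313; mL+mR=3272/31613 → advance +1; mR−mL=768/31613 → turn +1·90°
n=1: pose=(6,5,S); sL=20/229, sR=4/29; mL=2/29, mR=10/229; mL+mR=748/6641 → advance +1; mR−mL=-168/6641 → turn -1·90°
n=2: pose=(6,4,W); sL=8/53, sR=8/89; mL=4/89, mR=4/53; mL+mR=568/4717 → advance +1; mR−mL=144/4717 → turn +1·90°
n=3: pose=(5,4,S); sL=1/10, sR=10/61; mL=5/61, mR=1/20; mL+mR=161/1220 → advance +1; mR−mL=-39/1220 → turn -1·90°
n=4: pose=(5,3,W); sL=40/221, sR=40/389; mL=20/389, mR=20/221; mL+mR=12200/85969 → advance +1; mR−mL=3360/85969 → turn +1·90°
n=5: pose=(4,3,S); sL=20/173, sR=20/101; mL=10/101, mR=10/173; mL+mR=2740/17473 → advance +1; mR−mL=-720/17473 → turn -1·90°
n=6: pose=(4,2,W); sL=40/181, sR=40/337; mL=20/337, mR=20/181; mL+mR=10360/60997 → advance +1; mR−mL=3120/60997 → turn +1·90°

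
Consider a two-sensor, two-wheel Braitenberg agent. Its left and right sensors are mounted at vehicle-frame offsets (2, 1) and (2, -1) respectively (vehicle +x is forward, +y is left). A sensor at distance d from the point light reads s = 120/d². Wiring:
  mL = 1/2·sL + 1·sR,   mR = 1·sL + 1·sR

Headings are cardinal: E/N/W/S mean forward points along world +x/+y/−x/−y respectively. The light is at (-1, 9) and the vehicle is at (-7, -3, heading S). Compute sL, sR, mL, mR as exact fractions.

120/221 24/49 8244/10829 11184/10829

left sensor world pos  = (-6, -5); dL² = 221
right sensor world pos = (-8, -5); dR² = 245
sL = 120/221 = 120/221
sR = 120/245 = 24/49
mL = 1/2·sL + 1·sR = 8244/10829
mR = 1·sL + 1·sR = 11184/10829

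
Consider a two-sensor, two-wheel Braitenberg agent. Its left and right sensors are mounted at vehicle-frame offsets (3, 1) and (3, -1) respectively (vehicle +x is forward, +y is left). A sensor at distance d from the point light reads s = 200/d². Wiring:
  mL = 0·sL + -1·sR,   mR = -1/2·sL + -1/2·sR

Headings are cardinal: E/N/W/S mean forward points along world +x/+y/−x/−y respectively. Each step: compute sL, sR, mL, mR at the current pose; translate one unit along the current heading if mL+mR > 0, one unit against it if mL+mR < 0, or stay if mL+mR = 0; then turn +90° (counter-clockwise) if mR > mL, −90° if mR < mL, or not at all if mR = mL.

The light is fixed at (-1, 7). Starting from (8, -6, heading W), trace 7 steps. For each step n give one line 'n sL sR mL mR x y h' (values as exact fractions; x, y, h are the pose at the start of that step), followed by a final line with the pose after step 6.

0 25/29 10/9 -10/9 -515/522 8 -6 W
1 200/377 200/337 -200/337 -71400/127049 9 -6 S
2 20/29 100/169 -100/169 -3140/4901 9 -5 E
3 8/13 200/289 -200/289 -2456/3757 8 -5 S
4 50/61 25/36 -25/36 -3325/4392 8 -4 E
5 200/277 40/49 -40/49 -10440/13573 7 -4 S
6 100/101 100/121 -100/121 -11100/12221 7 -3 E
final 6 -3 S

n=0: pose=(8,-6,W); sL=25/29, sR=10/9; mL=-10/9, mR=-515/522; mL+mR=-365/174 → advance -1; mR−mL=65/522 → turn +1·90°
n=1: pose=(9,-6,S); sL=200/377, sR=200/337; mL=-200/337, mR=-71400/127049; mL+mR=-146800/127049 → advance -1; mR−mL=4000/127049 → turn +1·90°
n=2: pose=(9,-5,E); sL=20/29, sR=100/169; mL=-100/169, mR=-3140/4901; mL+mR=-6040/4901 → advance -1; mR−mL=-240/4901 → turn -1·90°
n=3: pose=(8,-5,S); sL=8/13, sR=200/289; mL=-200/289, mR=-2456/3757; mL+mR=-5056/3757 → advance -1; mR−mL=144/3757 → turn +1·90°
n=4: pose=(8,-4,E); sL=50/61, sR=25/36; mL=-25/36, mR=-3325/4392; mL+mR=-2125/1464 → advance -1; mR−mL=-275/4392 → turn -1·90°
n=5: pose=(7,-4,S); sL=200/277, sR=40/49; mL=-40/49, mR=-10440/13573; mL+mR=-21520/13573 → advance -1; mR−mL=640/13573 → turn +1·90°
n=6: pose=(7,-3,E); sL=100/101, sR=100/121; mL=-100/121, mR=-11100/12221; mL+mR=-21200/12221 → advance -1; mR−mL=-1000/12221 → turn -1·90°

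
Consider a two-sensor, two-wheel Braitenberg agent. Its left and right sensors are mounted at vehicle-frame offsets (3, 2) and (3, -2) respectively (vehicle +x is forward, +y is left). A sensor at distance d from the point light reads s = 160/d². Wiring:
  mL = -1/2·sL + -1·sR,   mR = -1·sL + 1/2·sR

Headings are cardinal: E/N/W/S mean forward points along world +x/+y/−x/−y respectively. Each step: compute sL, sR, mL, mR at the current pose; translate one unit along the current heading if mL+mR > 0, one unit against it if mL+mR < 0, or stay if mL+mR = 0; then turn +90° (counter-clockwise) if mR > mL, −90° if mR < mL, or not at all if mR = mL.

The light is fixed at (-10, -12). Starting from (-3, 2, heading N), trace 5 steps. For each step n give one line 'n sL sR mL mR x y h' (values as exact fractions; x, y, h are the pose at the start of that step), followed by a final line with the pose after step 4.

n=0: pose=(-3,2,N); sL=80/157, sR=16/37; mL=-3992/5809, mR=-1704/5809; mL+mR=-5696/5809 → advance -1; mR−mL=2288/5809 → turn +1·90°
n=1: pose=(-3,1,W); sL=160/137, sR=160/241; mL=-41200/33017, mR=-27600/33017; mL+mR=-68800/33017 → advance -1; mR−mL=13600/33017 → turn +1·90°
n=2: pose=(-2,1,S); sL=4/5, sR=20/17; mL=-134/85, mR=-18/85; mL+mR=-152/85 → advance -1; mR−mL=116/85 → turn +1·90°
n=3: pose=(-2,2,E); sL=160/377, sR=32/53; mL=-16304/19981, mR=-2448/19981; mL+mR=-18752/19981 → advance -1; mR−mL=13856/19981 → turn +1·90°
n=4: pose=(-3,2,N); sL=80/157, sR=16/37; mL=-3992/5809, mR=-1704/5809; mL+mR=-5696/5809 → advance -1; mR−mL=2288/5809 → turn +1·90°

0 80/157 16/37 -3992/5809 -1704/5809 -3 2 N
1 160/137 160/241 -41200/33017 -27600/33017 -3 1 W
2 4/5 20/17 -134/85 -18/85 -2 1 S
3 160/377 32/53 -16304/19981 -2448/19981 -2 2 E
4 80/157 16/37 -3992/5809 -1704/5809 -3 2 N
final -3 1 W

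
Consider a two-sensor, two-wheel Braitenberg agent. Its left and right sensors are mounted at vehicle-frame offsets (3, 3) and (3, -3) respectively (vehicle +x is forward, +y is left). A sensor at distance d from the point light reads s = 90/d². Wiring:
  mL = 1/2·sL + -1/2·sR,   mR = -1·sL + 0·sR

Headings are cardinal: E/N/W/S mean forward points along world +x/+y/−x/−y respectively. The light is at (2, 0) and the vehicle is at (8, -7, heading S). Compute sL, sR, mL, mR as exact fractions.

left sensor world pos  = (11, -10); dL² = 181
right sensor world pos = (5, -10); dR² = 109
sL = 90/181 = 90/181
sR = 90/109 = 90/109
mL = 1/2·sL + -1/2·sR = -3240/19729
mR = -1·sL + 0·sR = -90/181

90/181 90/109 -3240/19729 -90/181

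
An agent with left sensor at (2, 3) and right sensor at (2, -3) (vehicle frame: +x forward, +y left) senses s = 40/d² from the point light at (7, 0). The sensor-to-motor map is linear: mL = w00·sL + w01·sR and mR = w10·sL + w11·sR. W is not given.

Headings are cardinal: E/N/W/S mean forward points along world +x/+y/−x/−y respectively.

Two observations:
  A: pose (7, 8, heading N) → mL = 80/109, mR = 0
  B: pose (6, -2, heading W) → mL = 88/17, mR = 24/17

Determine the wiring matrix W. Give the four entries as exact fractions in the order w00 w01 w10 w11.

obs A: pose=(7,8,N) → sL=40/109, sR=40/109, mL=80/109, mR=0
obs B: pose=(6,-2,W) → sL=20/17, sR=4, mL=88/17, mR=24/17
sensor matrix S = [[40/109, 40/109], [20/17, 4]]; det S = 1920/1853
solve [mL_A; mL_B] = S·[w00; w01] and [mR_A; mR_B] = S·[w10; w11]:
  w00 = 1, w01 = 1, w10 = -1/2, w11 = 1/2

1 1 -1/2 1/2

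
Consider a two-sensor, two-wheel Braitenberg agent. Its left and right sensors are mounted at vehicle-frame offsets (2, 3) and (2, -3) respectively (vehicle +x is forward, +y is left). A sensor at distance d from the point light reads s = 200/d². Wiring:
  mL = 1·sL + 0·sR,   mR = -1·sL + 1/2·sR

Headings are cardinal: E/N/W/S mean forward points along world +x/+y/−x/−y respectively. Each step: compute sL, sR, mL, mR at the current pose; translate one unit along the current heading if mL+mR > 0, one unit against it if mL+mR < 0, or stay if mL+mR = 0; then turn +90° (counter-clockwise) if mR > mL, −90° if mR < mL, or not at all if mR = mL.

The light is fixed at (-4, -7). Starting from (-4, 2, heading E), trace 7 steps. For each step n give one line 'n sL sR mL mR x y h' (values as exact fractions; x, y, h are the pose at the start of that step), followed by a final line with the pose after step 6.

0 50/37 5 50/37 85/74 -4 2 E
1 40/13 200/53 40/13 -820/689 -3 2 S
2 100/13 100/61 100/13 -5450/793 -3 1 W
3 200/109 200/109 200/109 -100/109 -4 1 N
4 50/37 5 50/37 85/74 -4 2 E
5 40/13 200/53 40/13 -820/689 -3 2 S
6 100/13 100/61 100/13 -5450/793 -3 1 W
final -4 1 N

n=0: pose=(-4,2,E); sL=50/37, sR=5; mL=50/37, mR=85/74; mL+mR=5/2 → advance +1; mR−mL=-15/74 → turn -1·90°
n=1: pose=(-3,2,S); sL=40/13, sR=200/53; mL=40/13, mR=-820/689; mL+mR=100/53 → advance +1; mR−mL=-2940/689 → turn -1·90°
n=2: pose=(-3,1,W); sL=100/13, sR=100/61; mL=100/13, mR=-5450/793; mL+mR=50/61 → advance +1; mR−mL=-11550/793 → turn -1·90°
n=3: pose=(-4,1,N); sL=200/109, sR=200/109; mL=200/109, mR=-100/109; mL+mR=100/109 → advance +1; mR−mL=-300/109 → turn -1·90°
n=4: pose=(-4,2,E); sL=50/37, sR=5; mL=50/37, mR=85/74; mL+mR=5/2 → advance +1; mR−mL=-15/74 → turn -1·90°
n=5: pose=(-3,2,S); sL=40/13, sR=200/53; mL=40/13, mR=-820/689; mL+mR=100/53 → advance +1; mR−mL=-2940/689 → turn -1·90°
n=6: pose=(-3,1,W); sL=100/13, sR=100/61; mL=100/13, mR=-5450/793; mL+mR=50/61 → advance +1; mR−mL=-11550/793 → turn -1·90°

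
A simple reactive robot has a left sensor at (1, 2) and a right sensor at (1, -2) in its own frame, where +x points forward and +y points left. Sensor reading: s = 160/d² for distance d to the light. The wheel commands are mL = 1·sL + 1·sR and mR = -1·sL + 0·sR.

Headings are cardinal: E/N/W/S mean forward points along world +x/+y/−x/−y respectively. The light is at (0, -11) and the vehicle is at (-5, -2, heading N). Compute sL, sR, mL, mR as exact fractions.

160/149 160/109 41280/16241 -160/149

left sensor world pos  = (-7, -1); dL² = 149
right sensor world pos = (-3, -1); dR² = 109
sL = 160/149 = 160/149
sR = 160/109 = 160/109
mL = 1·sL + 1·sR = 41280/16241
mR = -1·sL + 0·sR = -160/149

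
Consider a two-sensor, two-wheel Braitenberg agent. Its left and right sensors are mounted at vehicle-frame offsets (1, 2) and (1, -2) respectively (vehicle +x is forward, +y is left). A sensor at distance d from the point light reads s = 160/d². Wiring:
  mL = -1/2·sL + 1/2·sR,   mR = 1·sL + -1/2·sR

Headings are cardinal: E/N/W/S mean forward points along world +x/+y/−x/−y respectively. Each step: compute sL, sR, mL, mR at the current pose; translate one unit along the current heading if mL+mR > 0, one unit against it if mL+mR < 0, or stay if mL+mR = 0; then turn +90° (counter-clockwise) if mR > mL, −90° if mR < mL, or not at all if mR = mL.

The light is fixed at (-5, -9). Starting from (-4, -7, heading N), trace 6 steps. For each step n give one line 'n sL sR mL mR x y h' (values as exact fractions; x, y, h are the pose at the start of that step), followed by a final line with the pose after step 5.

0 16 80/9 -32/9 104/9 -4 -7 N
1 160 32/5 -384/5 784/5 -4 -6 W
2 20 20 0 10 -5 -6 S
3 160/17 160 1280/17 -1200/17 -5 -7 E
4 16 80 32 -24 -4 -7 S
5 160 160/9 -640/9 1360/9 -4 -8 W
final -5 -8 S

n=0: pose=(-4,-7,N); sL=16, sR=80/9; mL=-32/9, mR=104/9; mL+mR=8 → advance +1; mR−mL=136/9 → turn +1·90°
n=1: pose=(-4,-6,W); sL=160, sR=32/5; mL=-384/5, mR=784/5; mL+mR=80 → advance +1; mR−mL=1168/5 → turn +1·90°
n=2: pose=(-5,-6,S); sL=20, sR=20; mL=0, mR=10; mL+mR=10 → advance +1; mR−mL=10 → turn +1·90°
n=3: pose=(-5,-7,E); sL=160/17, sR=160; mL=1280/17, mR=-1200/17; mL+mR=80/17 → advance +1; mR−mL=-2480/17 → turn -1·90°
n=4: pose=(-4,-7,S); sL=16, sR=80; mL=32, mR=-24; mL+mR=8 → advance +1; mR−mL=-56 → turn -1·90°
n=5: pose=(-4,-8,W); sL=160, sR=160/9; mL=-640/9, mR=1360/9; mL+mR=80 → advance +1; mR−mL=2000/9 → turn +1·90°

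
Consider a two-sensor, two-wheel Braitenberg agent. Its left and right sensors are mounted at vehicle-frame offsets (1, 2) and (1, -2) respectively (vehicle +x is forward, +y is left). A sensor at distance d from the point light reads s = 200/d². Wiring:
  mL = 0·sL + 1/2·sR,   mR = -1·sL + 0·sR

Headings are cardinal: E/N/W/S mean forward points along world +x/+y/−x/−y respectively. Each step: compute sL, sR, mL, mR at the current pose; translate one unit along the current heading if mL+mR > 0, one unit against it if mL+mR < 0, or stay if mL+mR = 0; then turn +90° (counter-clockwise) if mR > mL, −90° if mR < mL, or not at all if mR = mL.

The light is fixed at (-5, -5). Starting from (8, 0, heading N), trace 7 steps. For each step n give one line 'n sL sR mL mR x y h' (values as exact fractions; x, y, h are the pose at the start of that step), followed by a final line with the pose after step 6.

0 200/157 200/261 100/261 -200/157 8 0 N
1 25/29 1 1/2 -25/29 8 -1 E
2 40/41 200/109 100/109 -40/41 7 -1 S
3 20/13 20/17 10/17 -20/13 7 0 W
4 200/157 200/261 100/261 -200/157 8 0 N
5 25/29 1 1/2 -25/29 8 -1 E
6 40/41 200/109 100/109 -40/41 7 -1 S
final 7 0 W

n=0: pose=(8,0,N); sL=200/157, sR=200/261; mL=100/261, mR=-200/157; mL+mR=-36500/40977 → advance -1; mR−mL=-67900/40977 → turn -1·90°
n=1: pose=(8,-1,E); sL=25/29, sR=1; mL=1/2, mR=-25/29; mL+mR=-21/58 → advance -1; mR−mL=-79/58 → turn -1·90°
n=2: pose=(7,-1,S); sL=40/41, sR=200/109; mL=100/109, mR=-40/41; mL+mR=-260/4469 → advance -1; mR−mL=-8460/4469 → turn -1·90°
n=3: pose=(7,0,W); sL=20/13, sR=20/17; mL=10/17, mR=-20/13; mL+mR=-210/221 → advance -1; mR−mL=-470/221 → turn -1·90°
n=4: pose=(8,0,N); sL=200/157, sR=200/261; mL=100/261, mR=-200/157; mL+mR=-36500/40977 → advance -1; mR−mL=-67900/40977 → turn -1·90°
n=5: pose=(8,-1,E); sL=25/29, sR=1; mL=1/2, mR=-25/29; mL+mR=-21/58 → advance -1; mR−mL=-79/58 → turn -1·90°
n=6: pose=(7,-1,S); sL=40/41, sR=200/109; mL=100/109, mR=-40/41; mL+mR=-260/4469 → advance -1; mR−mL=-8460/4469 → turn -1·90°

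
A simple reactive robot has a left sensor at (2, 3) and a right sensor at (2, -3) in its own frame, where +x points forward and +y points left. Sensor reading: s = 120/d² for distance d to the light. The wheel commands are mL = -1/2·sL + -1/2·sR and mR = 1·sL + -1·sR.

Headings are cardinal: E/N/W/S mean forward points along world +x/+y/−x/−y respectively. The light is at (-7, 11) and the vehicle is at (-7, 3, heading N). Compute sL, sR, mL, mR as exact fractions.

left sensor world pos  = (-10, 5); dL² = 45
right sensor world pos = (-4, 5); dR² = 45
sL = 120/45 = 8/3
sR = 120/45 = 8/3
mL = -1/2·sL + -1/2·sR = -8/3
mR = 1·sL + -1·sR = 0

8/3 8/3 -8/3 0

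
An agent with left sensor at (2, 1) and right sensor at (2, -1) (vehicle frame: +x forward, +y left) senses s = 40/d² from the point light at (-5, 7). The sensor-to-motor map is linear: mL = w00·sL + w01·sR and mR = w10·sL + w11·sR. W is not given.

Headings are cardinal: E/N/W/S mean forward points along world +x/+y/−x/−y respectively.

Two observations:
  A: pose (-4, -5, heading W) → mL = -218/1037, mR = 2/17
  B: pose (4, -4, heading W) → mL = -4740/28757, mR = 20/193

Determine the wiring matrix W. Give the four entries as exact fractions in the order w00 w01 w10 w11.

1/2 -1 1/2 0

obs A: pose=(-4,-5,W) → sL=4/17, sR=20/61, mL=-218/1037, mR=2/17
obs B: pose=(4,-4,W) → sL=40/193, sR=40/149, mL=-4740/28757, mR=20/193
sensor matrix S = [[4/17, 20/61], [40/193, 40/149]]; det S = -142720/29821009
solve [mL_A; mL_B] = S·[w00; w01] and [mR_A; mR_B] = S·[w10; w11]:
  w00 = 1/2, w01 = -1, w10 = 1/2, w11 = 0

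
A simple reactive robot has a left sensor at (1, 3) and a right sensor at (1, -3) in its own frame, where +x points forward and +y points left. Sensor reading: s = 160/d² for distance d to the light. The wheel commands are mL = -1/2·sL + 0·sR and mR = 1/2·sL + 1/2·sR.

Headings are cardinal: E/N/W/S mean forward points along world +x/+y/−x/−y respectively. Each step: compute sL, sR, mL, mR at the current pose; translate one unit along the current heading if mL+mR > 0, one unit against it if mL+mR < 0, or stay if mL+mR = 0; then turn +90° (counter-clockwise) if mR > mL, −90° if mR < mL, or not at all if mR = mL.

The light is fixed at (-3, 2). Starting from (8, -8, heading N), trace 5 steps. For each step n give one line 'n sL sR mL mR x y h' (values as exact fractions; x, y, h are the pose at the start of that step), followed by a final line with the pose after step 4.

0 32/29 160/277 -16/29 6752/8033 8 -8 N
1 40/61 20/17 -20/61 950/1037 8 -7 W
2 160/269 160/149 -80/269 33440/40081 7 -7 S
3 16/17 16/29 -8/17 368/493 7 -8 E
4 32/29 160/277 -16/29 6752/8033 8 -8 N
final 8 -7 W

n=0: pose=(8,-8,N); sL=32/29, sR=160/277; mL=-16/29, mR=6752/8033; mL+mR=80/277 → advance +1; mR−mL=11184/8033 → turn +1·90°
n=1: pose=(8,-7,W); sL=40/61, sR=20/17; mL=-20/61, mR=950/1037; mL+mR=10/17 → advance +1; mR−mL=1290/1037 → turn +1·90°
n=2: pose=(7,-7,S); sL=160/269, sR=160/149; mL=-80/269, mR=33440/40081; mL+mR=80/149 → advance +1; mR−mL=45360/40081 → turn +1·90°
n=3: pose=(7,-8,E); sL=16/17, sR=16/29; mL=-8/17, mR=368/493; mL+mR=8/29 → advance +1; mR−mL=600/493 → turn +1·90°
n=4: pose=(8,-8,N); sL=32/29, sR=160/277; mL=-16/29, mR=6752/8033; mL+mR=80/277 → advance +1; mR−mL=11184/8033 → turn +1·90°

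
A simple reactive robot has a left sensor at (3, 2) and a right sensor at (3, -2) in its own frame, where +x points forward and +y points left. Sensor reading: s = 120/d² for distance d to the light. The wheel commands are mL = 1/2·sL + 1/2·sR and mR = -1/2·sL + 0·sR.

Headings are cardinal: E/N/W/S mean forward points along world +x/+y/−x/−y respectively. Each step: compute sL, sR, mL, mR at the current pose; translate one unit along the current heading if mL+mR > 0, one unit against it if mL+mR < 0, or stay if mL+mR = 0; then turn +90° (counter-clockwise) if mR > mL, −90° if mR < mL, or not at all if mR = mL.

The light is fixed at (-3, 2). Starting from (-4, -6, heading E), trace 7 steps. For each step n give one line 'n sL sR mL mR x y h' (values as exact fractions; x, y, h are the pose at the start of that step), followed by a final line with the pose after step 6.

0 3 15/13 27/13 -3/2 -4 -6 E
1 24/25 24/25 24/25 -12/25 -3 -6 S
2 12/13 60/29 564/377 -6/13 -3 -7 W
3 8/3 120/37 328/111 -4/3 -4 -7 N
4 3 15/13 27/13 -3/2 -4 -6 E
5 24/25 24/25 24/25 -12/25 -3 -6 S
6 12/13 60/29 564/377 -6/13 -3 -7 W
final -4 -7 N

n=0: pose=(-4,-6,E); sL=3, sR=15/13; mL=27/13, mR=-3/2; mL+mR=15/26 → advance +1; mR−mL=-93/26 → turn -1·90°
n=1: pose=(-3,-6,S); sL=24/25, sR=24/25; mL=24/25, mR=-12/25; mL+mR=12/25 → advance +1; mR−mL=-36/25 → turn -1·90°
n=2: pose=(-3,-7,W); sL=12/13, sR=60/29; mL=564/377, mR=-6/13; mL+mR=30/29 → advance +1; mR−mL=-738/377 → turn -1·90°
n=3: pose=(-4,-7,N); sL=8/3, sR=120/37; mL=328/111, mR=-4/3; mL+mR=60/37 → advance +1; mR−mL=-476/111 → turn -1·90°
n=4: pose=(-4,-6,E); sL=3, sR=15/13; mL=27/13, mR=-3/2; mL+mR=15/26 → advance +1; mR−mL=-93/26 → turn -1·90°
n=5: pose=(-3,-6,S); sL=24/25, sR=24/25; mL=24/25, mR=-12/25; mL+mR=12/25 → advance +1; mR−mL=-36/25 → turn -1·90°
n=6: pose=(-3,-7,W); sL=12/13, sR=60/29; mL=564/377, mR=-6/13; mL+mR=30/29 → advance +1; mR−mL=-738/377 → turn -1·90°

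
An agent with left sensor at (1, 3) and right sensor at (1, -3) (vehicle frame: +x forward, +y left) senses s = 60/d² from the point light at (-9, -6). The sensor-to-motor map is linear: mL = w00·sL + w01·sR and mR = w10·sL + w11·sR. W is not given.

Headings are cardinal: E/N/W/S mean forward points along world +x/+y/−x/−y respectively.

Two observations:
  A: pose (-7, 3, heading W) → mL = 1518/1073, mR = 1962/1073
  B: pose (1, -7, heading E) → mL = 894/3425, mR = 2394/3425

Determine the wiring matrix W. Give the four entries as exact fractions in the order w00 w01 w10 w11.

obs A: pose=(-7,3,W) → sL=60/37, sR=12/29, mL=1518/1073, mR=1962/1073
obs B: pose=(1,-7,E) → sL=12/25, sR=60/137, mL=894/3425, mR=2394/3425
sensor matrix S = [[60/37, 12/29], [12/25, 60/137]]; det S = 1880064/3675025
solve [mL_A; mL_B] = S·[w00; w01] and [mR_A; mR_B] = S·[w10; w11]:
  w00 = 1, w01 = -1/2, w10 = 1, w11 = 1/2

1 -1/2 1 1/2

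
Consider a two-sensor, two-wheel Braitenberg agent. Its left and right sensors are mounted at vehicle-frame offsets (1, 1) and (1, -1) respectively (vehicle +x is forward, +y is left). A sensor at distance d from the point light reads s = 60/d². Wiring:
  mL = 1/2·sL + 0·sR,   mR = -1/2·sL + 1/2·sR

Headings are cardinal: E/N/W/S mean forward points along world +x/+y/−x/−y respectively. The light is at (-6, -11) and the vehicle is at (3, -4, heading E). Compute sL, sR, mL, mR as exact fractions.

15/41 15/34 15/82 105/2788

left sensor world pos  = (4, -3); dL² = 164
right sensor world pos = (4, -5); dR² = 136
sL = 60/164 = 15/41
sR = 60/136 = 15/34
mL = 1/2·sL + 0·sR = 15/82
mR = -1/2·sL + 1/2·sR = 105/2788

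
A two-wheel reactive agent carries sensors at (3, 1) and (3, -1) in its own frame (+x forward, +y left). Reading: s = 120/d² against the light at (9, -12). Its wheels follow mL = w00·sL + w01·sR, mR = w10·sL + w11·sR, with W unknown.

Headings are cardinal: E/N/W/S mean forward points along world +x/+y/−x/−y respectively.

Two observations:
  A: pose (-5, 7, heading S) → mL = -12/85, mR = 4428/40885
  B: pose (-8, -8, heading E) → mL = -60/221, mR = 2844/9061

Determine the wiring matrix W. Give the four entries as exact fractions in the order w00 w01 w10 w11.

obs A: pose=(-5,7,S) → sL=24/85, sR=120/481, mL=-12/85, mR=4428/40885
obs B: pose=(-8,-8,E) → sL=120/221, sR=24/41, mL=-60/221, mR=2844/9061
sensor matrix S = [[24/85, 120/481], [120/221, 24/41]]; det S = 649728/21791705
solve [mL_A; mL_B] = S·[w00; w01] and [mR_A; mR_B] = S·[w10; w11]:
  w00 = -1/2, w01 = 0, w10 = -1/2, w11 = 1

-1/2 0 -1/2 1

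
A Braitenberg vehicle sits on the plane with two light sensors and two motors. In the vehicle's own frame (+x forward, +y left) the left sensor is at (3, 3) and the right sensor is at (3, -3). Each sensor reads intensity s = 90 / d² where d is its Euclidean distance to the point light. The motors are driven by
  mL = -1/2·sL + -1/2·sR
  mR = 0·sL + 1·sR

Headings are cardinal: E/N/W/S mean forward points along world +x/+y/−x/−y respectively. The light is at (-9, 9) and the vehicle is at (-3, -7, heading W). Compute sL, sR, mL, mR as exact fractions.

9/37 45/89 -1233/3293 45/89

left sensor world pos  = (-6, -10); dL² = 370
right sensor world pos = (-6, -4); dR² = 178
sL = 90/370 = 9/37
sR = 90/178 = 45/89
mL = -1/2·sL + -1/2·sR = -1233/3293
mR = 0·sL + 1·sR = 45/89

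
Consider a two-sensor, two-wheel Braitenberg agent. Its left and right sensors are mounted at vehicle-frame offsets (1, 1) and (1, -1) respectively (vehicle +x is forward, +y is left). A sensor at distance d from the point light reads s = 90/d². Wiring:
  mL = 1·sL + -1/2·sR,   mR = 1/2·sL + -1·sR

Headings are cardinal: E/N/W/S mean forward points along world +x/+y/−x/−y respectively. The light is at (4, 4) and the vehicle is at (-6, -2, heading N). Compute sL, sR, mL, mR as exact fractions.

45/73 45/53 1485/7738 -4185/7738

left sensor world pos  = (-7, -1); dL² = 146
right sensor world pos = (-5, -1); dR² = 106
sL = 90/146 = 45/73
sR = 90/106 = 45/53
mL = 1·sL + -1/2·sR = 1485/7738
mR = 1/2·sL + -1·sR = -4185/7738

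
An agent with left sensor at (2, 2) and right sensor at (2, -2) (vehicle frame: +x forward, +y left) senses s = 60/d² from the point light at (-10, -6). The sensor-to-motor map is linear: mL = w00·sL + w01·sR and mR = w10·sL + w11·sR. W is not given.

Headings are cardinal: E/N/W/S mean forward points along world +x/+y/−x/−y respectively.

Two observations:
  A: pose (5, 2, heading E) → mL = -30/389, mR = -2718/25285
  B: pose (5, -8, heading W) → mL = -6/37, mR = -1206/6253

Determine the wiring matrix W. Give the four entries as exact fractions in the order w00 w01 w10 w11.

-1/2 0 1/2 -1

obs A: pose=(5,2,E) → sL=60/389, sR=12/65, mL=-30/389, mR=-2718/25285
obs B: pose=(5,-8,W) → sL=12/37, sR=60/169, mL=-6/37, mR=-1206/6253
sensor matrix S = [[60/389, 12/65], [12/37, 60/169]]; det S = -62208/12162085
solve [mL_A; mL_B] = S·[w00; w01] and [mR_A; mR_B] = S·[w10; w11]:
  w00 = -1/2, w01 = 0, w10 = 1/2, w11 = -1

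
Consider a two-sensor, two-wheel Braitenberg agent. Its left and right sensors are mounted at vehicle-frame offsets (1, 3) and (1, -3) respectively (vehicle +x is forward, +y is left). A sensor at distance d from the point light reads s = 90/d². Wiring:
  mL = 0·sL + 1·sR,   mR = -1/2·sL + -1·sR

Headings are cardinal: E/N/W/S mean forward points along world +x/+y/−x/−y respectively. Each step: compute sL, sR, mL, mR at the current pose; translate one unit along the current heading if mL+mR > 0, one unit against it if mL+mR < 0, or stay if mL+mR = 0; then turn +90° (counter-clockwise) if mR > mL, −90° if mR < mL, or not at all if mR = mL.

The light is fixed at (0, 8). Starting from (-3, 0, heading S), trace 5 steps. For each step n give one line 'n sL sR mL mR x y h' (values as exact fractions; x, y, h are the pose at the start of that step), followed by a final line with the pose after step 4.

0 10/9 10/13 10/13 -155/117 -3 0 S
1 45/58 45/16 45/16 -1485/464 -3 1 W
2 90/61 90/37 90/37 -7155/2257 -2 1 N
3 45/13 45/61 45/61 -3915/1586 -2 0 E
4 10/9 10/13 10/13 -155/117 -3 0 S
final -3 1 W

n=0: pose=(-3,0,S); sL=10/9, sR=10/13; mL=10/13, mR=-155/117; mL+mR=-5/9 → advance -1; mR−mL=-245/117 → turn -1·90°
n=1: pose=(-3,1,W); sL=45/58, sR=45/16; mL=45/16, mR=-1485/464; mL+mR=-45/116 → advance -1; mR−mL=-1395/232 → turn -1·90°
n=2: pose=(-2,1,N); sL=90/61, sR=90/37; mL=90/37, mR=-7155/2257; mL+mR=-45/61 → advance -1; mR−mL=-12645/2257 → turn -1·90°
n=3: pose=(-2,0,E); sL=45/13, sR=45/61; mL=45/61, mR=-3915/1586; mL+mR=-45/26 → advance -1; mR−mL=-5085/1586 → turn -1·90°
n=4: pose=(-3,0,S); sL=10/9, sR=10/13; mL=10/13, mR=-155/117; mL+mR=-5/9 → advance -1; mR−mL=-245/117 → turn -1·90°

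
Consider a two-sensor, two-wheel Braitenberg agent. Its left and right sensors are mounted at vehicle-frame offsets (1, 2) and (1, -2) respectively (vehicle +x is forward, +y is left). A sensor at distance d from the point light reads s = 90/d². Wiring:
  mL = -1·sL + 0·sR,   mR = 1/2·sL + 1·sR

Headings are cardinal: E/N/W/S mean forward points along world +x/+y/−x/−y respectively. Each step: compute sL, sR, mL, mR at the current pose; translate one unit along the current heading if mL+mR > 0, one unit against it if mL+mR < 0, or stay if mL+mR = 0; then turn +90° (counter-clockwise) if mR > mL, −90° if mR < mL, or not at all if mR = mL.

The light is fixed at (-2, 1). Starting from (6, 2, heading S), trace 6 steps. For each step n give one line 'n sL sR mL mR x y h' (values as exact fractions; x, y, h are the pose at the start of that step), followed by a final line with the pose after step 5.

n=0: pose=(6,2,S); sL=9/10, sR=5/2; mL=-9/10, mR=59/20; mL+mR=41/20 → advance +1; mR−mL=77/20 → turn +1·90°
n=1: pose=(6,1,E); sL=18/17, sR=18/17; mL=-18/17, mR=27/17; mL+mR=9/17 → advance +1; mR−mL=45/17 → turn +1·90°
n=2: pose=(7,1,N); sL=9/5, sR=45/61; mL=-9/5, mR=999/610; mL+mR=-99/610 → advance -1; mR−mL=2097/610 → turn +1·90°
n=3: pose=(7,0,W); sL=90/73, sR=18/13; mL=-90/73, mR=1899/949; mL+mR=729/949 → advance +1; mR−mL=3069/949 → turn +1·90°
n=4: pose=(6,0,S); sL=45/52, sR=9/4; mL=-45/52, mR=279/104; mL+mR=189/104 → advance +1; mR−mL=369/104 → turn +1·90°
n=5: pose=(6,-1,E); sL=10/9, sR=90/97; mL=-10/9, mR=1295/873; mL+mR=325/873 → advance +1; mR−mL=755/291 → turn +1·90°

0 9/10 5/2 -9/10 59/20 6 2 S
1 18/17 18/17 -18/17 27/17 6 1 E
2 9/5 45/61 -9/5 999/610 7 1 N
3 90/73 18/13 -90/73 1899/949 7 0 W
4 45/52 9/4 -45/52 279/104 6 0 S
5 10/9 90/97 -10/9 1295/873 6 -1 E
final 7 -1 N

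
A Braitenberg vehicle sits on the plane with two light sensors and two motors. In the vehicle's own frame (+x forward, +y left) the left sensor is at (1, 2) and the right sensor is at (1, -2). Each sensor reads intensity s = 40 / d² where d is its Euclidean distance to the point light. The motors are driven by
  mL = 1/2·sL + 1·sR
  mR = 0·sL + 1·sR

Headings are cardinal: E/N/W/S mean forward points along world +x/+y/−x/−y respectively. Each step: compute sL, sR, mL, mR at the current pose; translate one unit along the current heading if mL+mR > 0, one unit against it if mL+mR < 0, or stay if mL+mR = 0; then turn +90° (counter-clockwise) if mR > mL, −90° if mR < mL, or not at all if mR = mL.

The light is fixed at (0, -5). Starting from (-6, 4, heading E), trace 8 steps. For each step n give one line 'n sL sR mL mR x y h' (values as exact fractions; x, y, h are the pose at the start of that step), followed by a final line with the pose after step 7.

0 20/73 20/37 1830/2701 20/37 -6 4 E
1 40/73 40/113 5180/8249 40/113 -5 4 S
2 5/9 5/17 175/306 5/17 -5 3 W
3 8/29 40/97 1548/2813 40/97 -6 3 N
4 20/73 20/37 1830/2701 20/37 -6 4 E
5 40/73 40/113 5180/8249 40/113 -5 4 S
6 5/9 5/17 175/306 5/17 -5 3 W
7 8/29 40/97 1548/2813 40/97 -6 3 N
final -6 4 E

n=0: pose=(-6,4,E); sL=20/73, sR=20/37; mL=1830/2701, mR=20/37; mL+mR=3290/2701 → advance +1; mR−mL=-10/73 → turn -1·90°
n=1: pose=(-5,4,S); sL=40/73, sR=40/113; mL=5180/8249, mR=40/113; mL+mR=8100/8249 → advance +1; mR−mL=-20/73 → turn -1·90°
n=2: pose=(-5,3,W); sL=5/9, sR=5/17; mL=175/306, mR=5/17; mL+mR=265/306 → advance +1; mR−mL=-5/18 → turn -1·90°
n=3: pose=(-6,3,N); sL=8/29, sR=40/97; mL=1548/2813, mR=40/97; mL+mR=2708/2813 → advance +1; mR−mL=-4/29 → turn -1·90°
n=4: pose=(-6,4,E); sL=20/73, sR=20/37; mL=1830/2701, mR=20/37; mL+mR=3290/2701 → advance +1; mR−mL=-10/73 → turn -1·90°
n=5: pose=(-5,4,S); sL=40/73, sR=40/113; mL=5180/8249, mR=40/113; mL+mR=8100/8249 → advance +1; mR−mL=-20/73 → turn -1·90°
n=6: pose=(-5,3,W); sL=5/9, sR=5/17; mL=175/306, mR=5/17; mL+mR=265/306 → advance +1; mR−mL=-5/18 → turn -1·90°
n=7: pose=(-6,3,N); sL=8/29, sR=40/97; mL=1548/2813, mR=40/97; mL+mR=2708/2813 → advance +1; mR−mL=-4/29 → turn -1·90°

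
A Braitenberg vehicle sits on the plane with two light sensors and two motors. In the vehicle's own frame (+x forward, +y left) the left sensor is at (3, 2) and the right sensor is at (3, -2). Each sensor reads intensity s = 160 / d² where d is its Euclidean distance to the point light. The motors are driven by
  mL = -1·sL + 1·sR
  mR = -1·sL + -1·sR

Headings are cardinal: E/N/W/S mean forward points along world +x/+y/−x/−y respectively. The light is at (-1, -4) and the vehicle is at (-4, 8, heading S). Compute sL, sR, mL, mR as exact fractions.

80/41 80/53 -960/2173 -7520/2173

left sensor world pos  = (-2, 5); dL² = 82
right sensor world pos = (-6, 5); dR² = 106
sL = 160/82 = 80/41
sR = 160/106 = 80/53
mL = -1·sL + 1·sR = -960/2173
mR = -1·sL + -1·sR = -7520/2173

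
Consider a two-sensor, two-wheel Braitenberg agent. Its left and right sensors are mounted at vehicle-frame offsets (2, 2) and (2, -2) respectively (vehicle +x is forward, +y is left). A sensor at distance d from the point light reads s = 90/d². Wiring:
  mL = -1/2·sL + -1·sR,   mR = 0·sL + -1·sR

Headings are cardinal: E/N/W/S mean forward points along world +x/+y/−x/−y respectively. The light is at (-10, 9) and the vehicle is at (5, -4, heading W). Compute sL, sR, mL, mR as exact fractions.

45/197 9/29 -4851/11426 -9/29

left sensor world pos  = (3, -6); dL² = 394
right sensor world pos = (3, -2); dR² = 290
sL = 90/394 = 45/197
sR = 90/290 = 9/29
mL = -1/2·sL + -1·sR = -4851/11426
mR = 0·sL + -1·sR = -9/29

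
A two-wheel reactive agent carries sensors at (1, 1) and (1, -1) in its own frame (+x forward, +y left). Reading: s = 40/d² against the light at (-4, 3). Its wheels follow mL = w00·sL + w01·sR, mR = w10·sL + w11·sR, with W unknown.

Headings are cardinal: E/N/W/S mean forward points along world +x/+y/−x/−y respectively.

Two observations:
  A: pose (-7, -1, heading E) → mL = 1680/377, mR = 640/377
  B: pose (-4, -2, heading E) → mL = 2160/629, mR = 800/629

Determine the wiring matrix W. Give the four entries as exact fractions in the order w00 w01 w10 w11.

1 1 1 -1

obs A: pose=(-7,-1,E) → sL=40/13, sR=40/29, mL=1680/377, mR=640/377
obs B: pose=(-4,-2,E) → sL=40/17, sR=40/37, mL=2160/629, mR=800/629
sensor matrix S = [[40/13, 40/29], [40/17, 40/37]]; det S = 19200/237133
solve [mL_A; mL_B] = S·[w00; w01] and [mR_A; mR_B] = S·[w10; w11]:
  w00 = 1, w01 = 1, w10 = 1, w11 = -1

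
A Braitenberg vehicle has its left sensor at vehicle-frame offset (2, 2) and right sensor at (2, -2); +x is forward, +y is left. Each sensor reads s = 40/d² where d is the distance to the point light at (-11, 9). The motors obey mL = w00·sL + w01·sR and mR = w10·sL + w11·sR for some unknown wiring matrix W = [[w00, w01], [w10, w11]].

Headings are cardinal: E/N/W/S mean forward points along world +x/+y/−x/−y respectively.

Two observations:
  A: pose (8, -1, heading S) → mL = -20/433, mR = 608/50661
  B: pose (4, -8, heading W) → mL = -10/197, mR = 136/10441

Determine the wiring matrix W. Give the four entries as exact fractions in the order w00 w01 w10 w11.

0 -1/2 -1/2 1/2

obs A: pose=(8,-1,S) → sL=8/117, sR=40/433, mL=-20/433, mR=608/50661
obs B: pose=(4,-8,W) → sL=4/53, sR=20/197, mL=-10/197, mR=136/10441
sensor matrix S = [[8/117, 40/433], [4/53, 20/197]]; det S = -16000/528951501
solve [mL_A; mL_B] = S·[w00; w01] and [mR_A; mR_B] = S·[w10; w11]:
  w00 = 0, w01 = -1/2, w10 = -1/2, w11 = 1/2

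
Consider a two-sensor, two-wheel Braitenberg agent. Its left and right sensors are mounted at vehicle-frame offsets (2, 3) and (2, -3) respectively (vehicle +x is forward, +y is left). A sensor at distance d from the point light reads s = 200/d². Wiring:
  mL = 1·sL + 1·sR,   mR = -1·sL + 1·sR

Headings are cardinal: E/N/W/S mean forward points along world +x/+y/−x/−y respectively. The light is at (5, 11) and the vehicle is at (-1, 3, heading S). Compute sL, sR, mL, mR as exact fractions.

200/109 200/181 58000/19729 -14400/19729

left sensor world pos  = (2, 1); dL² = 109
right sensor world pos = (-4, 1); dR² = 181
sL = 200/109 = 200/109
sR = 200/181 = 200/181
mL = 1·sL + 1·sR = 58000/19729
mR = -1·sL + 1·sR = -14400/19729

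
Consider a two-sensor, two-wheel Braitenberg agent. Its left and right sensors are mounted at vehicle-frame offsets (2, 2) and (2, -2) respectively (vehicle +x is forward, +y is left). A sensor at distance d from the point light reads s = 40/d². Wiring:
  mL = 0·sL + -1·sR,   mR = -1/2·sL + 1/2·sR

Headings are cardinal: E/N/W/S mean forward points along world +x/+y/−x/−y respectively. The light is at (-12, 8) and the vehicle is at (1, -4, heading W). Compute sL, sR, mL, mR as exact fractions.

40/317 40/221 -40/221 1920/70057

left sensor world pos  = (-1, -6); dL² = 317
right sensor world pos = (-1, -2); dR² = 221
sL = 40/317 = 40/317
sR = 40/221 = 40/221
mL = 0·sL + -1·sR = -40/221
mR = -1/2·sL + 1/2·sR = 1920/70057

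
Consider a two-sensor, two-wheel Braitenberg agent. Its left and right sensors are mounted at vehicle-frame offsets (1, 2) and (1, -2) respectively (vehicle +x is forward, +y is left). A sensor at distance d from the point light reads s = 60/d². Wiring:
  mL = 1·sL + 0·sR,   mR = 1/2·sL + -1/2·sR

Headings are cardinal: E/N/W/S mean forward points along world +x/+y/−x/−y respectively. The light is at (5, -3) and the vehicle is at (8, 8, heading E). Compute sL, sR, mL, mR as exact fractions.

12/37 60/97 12/37 -528/3589

left sensor world pos  = (9, 10); dL² = 185
right sensor world pos = (9, 6); dR² = 97
sL = 60/185 = 12/37
sR = 60/97 = 60/97
mL = 1·sL + 0·sR = 12/37
mR = 1/2·sL + -1/2·sR = -528/3589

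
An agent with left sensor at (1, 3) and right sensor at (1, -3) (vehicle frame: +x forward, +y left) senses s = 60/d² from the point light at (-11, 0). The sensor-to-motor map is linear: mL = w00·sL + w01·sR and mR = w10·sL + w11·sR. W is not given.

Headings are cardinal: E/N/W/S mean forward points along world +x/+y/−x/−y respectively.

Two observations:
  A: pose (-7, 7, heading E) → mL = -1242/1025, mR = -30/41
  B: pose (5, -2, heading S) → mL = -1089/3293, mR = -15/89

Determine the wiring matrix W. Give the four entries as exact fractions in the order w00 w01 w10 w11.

-1 -1/2 0 -1/2

obs A: pose=(-7,7,E) → sL=12/25, sR=60/41, mL=-1242/1025, mR=-30/41
obs B: pose=(5,-2,S) → sL=6/37, sR=30/89, mL=-1089/3293, mR=-15/89
sensor matrix S = [[12/25, 60/41], [6/37, 30/89]]; det S = -50976/675065
solve [mL_A; mL_B] = S·[w00; w01] and [mR_A; mR_B] = S·[w10; w11]:
  w00 = -1, w01 = -1/2, w10 = 0, w11 = -1/2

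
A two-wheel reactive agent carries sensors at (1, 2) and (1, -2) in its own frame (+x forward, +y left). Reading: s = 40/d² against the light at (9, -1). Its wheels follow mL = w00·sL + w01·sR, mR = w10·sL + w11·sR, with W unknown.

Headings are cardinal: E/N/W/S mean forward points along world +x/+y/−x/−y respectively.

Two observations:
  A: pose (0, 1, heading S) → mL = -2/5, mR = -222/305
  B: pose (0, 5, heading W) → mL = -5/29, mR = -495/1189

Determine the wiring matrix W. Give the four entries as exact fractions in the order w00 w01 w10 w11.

-1/2 0 -1/2 -1

obs A: pose=(0,1,S) → sL=4/5, sR=20/61, mL=-2/5, mR=-222/305
obs B: pose=(0,5,W) → sL=10/29, sR=10/41, mL=-5/29, mR=-495/1189
sensor matrix S = [[4/5, 20/61], [10/29, 10/41]]; det S = 5952/72529
solve [mL_A; mL_B] = S·[w00; w01] and [mR_A; mR_B] = S·[w10; w11]:
  w00 = -1/2, w01 = 0, w10 = -1/2, w11 = -1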